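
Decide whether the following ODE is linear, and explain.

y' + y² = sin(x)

Nonlinear (y² term)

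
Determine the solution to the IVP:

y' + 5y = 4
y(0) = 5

General solution: y = 4/5 + Ce^(-5x)
Applying y(0) = 5: C = 5 - 4/5 = 21/5
Particular solution: y = 4/5 + (21/5)e^(-5x)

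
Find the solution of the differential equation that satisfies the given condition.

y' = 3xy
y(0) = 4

General solution: y = Ce^(3x²/2)
Applying IC y(0) = 4:
Particular solution: y = 4e^(3x²/2)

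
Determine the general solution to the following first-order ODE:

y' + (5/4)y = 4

Using integrating factor method:

General solution: y = 16/5 + Ce^(-5x/4)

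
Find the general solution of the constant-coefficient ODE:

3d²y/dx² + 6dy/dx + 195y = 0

Characteristic equation: 3r² + 6r + 195 = 0
Divide by 3: r² + 2r + 65 = 0
Roots: r = -1 ± 8i (complex conjugates)
General solution: y = e^(-x)(C₁cos(8x) + C₂sin(8x))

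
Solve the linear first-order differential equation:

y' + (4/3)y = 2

Using integrating factor method:

General solution: y = 3/2 + Ce^(-4x/3)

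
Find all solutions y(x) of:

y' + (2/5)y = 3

Using integrating factor method:

General solution: y = 15/2 + Ce^(-2x/5)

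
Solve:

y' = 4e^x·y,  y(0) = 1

General solution: y = Ce^(4e^x)
Applying IC y(0) = 1:
Particular solution: y = e^(4(e^x - 1))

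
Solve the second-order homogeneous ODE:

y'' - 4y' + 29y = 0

Characteristic equation: r² - 4r + 29 = 0
Roots: r = 2 ± 5i (complex conjugates)
General solution: y = e^(2x)(C₁cos(5x) + C₂sin(5x))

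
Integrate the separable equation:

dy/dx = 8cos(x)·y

Separating variables and integrating:
ln|y| = 8sin(x) + C

General solution: y = Ce^(8sin(x))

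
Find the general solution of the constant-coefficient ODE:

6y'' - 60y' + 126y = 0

Characteristic equation: 6r² - 60r + 126 = 0
Divide by 6: r² - 10r + 21 = 0
Roots: r = 7, 3 (distinct real)
General solution: y = C₁e^(7x) + C₂e^(3x)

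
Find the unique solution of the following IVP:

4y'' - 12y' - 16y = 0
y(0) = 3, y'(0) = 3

General solution: y = C₁e^(4x) + C₂e^(-x)
Applying ICs: C₁ = 6/5, C₂ = 9/5
Particular solution: y = (6/5)e^(4x) + (9/5)e^(-x)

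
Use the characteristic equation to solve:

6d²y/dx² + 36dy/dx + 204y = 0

Characteristic equation: 6r² + 36r + 204 = 0
Divide by 6: r² + 6r + 34 = 0
Roots: r = -3 ± 5i (complex conjugates)
General solution: y = e^(-3x)(C₁cos(5x) + C₂sin(5x))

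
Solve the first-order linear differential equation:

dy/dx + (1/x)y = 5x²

Using integrating factor method:

General solution: y = (5/4)x^3 + C/x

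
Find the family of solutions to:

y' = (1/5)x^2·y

Separating variables and integrating:
ln|y| = x^3/15 + C

General solution: y = Ce^(x^3/15)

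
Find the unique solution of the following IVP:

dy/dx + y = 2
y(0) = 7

General solution: y = 2 + Ce^(-x)
Applying y(0) = 7: C = 7 - 2 = 5
Particular solution: y = 2 + 5e^(-x)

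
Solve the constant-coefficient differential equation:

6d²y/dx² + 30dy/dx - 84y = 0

Characteristic equation: 6r² + 30r - 84 = 0
Divide by 6: r² + 5r - 14 = 0
Roots: r = 2, -7 (distinct real)
General solution: y = C₁e^(2x) + C₂e^(-7x)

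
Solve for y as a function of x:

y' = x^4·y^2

Separating variables and integrating:
-1/y = x^5/5 + C

General solution: y^-1 = (-1/5)x^5 + C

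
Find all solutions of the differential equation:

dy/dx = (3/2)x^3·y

Separating variables and integrating:
ln|y| = 3x^4/8 + C

General solution: y = Ce^(3x^4/8)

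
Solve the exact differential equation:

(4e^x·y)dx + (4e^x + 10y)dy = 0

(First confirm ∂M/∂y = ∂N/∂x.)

Verify exactness: ∂M/∂y = ∂N/∂x ✓
Find F(x,y) such that ∂F/∂x = M, ∂F/∂y = N
Solution: 4e^x·y + 5y² = C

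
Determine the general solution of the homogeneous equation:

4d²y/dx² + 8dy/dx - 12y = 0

Characteristic equation: 4r² + 8r - 12 = 0
Divide by 4: r² + 2r - 3 = 0
Roots: r = 1, -3 (distinct real)
General solution: y = C₁e^x + C₂e^(-3x)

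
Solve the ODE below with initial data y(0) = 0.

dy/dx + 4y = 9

General solution: y = 9/4 + Ce^(-4x)
Applying y(0) = 0: C = 0 - 9/4 = -9/4
Particular solution: y = 9/4 - (9/4)e^(-4x)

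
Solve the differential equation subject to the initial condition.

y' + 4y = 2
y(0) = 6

General solution: y = 1/2 + Ce^(-4x)
Applying y(0) = 6: C = 6 - 1/2 = 11/2
Particular solution: y = 1/2 + (11/2)e^(-4x)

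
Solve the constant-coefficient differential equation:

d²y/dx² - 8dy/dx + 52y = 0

Characteristic equation: r² - 8r + 52 = 0
Roots: r = 4 ± 6i (complex conjugates)
General solution: y = e^(4x)(C₁cos(6x) + C₂sin(6x))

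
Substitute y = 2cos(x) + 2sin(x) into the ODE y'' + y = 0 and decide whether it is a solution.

Verification:
y'' = -2cos(x) - 2sin(x)
y'' + y = 0 ✓

Yes, it is a solution.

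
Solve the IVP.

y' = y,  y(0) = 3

General solution: y = Ce^x
Applying IC y(0) = 3:
Particular solution: y = 3e^x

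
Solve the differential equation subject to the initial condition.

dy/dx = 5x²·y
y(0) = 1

General solution: y = Ce^(5x³/3)
Applying IC y(0) = 1:
Particular solution: y = e^(5x³/3)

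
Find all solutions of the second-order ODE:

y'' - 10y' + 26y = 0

Characteristic equation: r² - 10r + 26 = 0
Roots: r = 5 ± i (complex conjugates)
General solution: y = e^(5x)(C₁cos(x) + C₂sin(x))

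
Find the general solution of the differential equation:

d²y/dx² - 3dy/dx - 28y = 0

Characteristic equation: r² - 3r - 28 = 0
Roots: r = 7, -4 (distinct real)
General solution: y = C₁e^(7x) + C₂e^(-4x)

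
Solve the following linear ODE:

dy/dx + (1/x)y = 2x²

Using integrating factor method:

General solution: y = (1/2)x^3 + C/x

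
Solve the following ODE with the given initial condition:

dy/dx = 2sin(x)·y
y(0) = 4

General solution: y = Ce^(-2cos(x))
Applying IC y(0) = 4:
Particular solution: y = 4e^(2(1-cos(x)))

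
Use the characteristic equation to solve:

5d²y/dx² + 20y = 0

Characteristic equation: 5r² + 20 = 0
Divide by 5: r² + 4 = 0
Roots: r = ±2i (complex conjugates)
General solution: y = C₁cos(2x) + C₂sin(2x)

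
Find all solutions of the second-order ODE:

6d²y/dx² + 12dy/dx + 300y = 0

Characteristic equation: 6r² + 12r + 300 = 0
Divide by 6: r² + 2r + 50 = 0
Roots: r = -1 ± 7i (complex conjugates)
General solution: y = e^(-x)(C₁cos(7x) + C₂sin(7x))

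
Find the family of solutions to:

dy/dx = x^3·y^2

Separating variables and integrating:
-1/y = x^4/4 + C

General solution: y^-1 = (-1/4)x^4 + C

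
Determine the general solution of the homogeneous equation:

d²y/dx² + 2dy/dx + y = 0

Characteristic equation: r² + 2r + 1 = 0
Factored: (r + 1)² = 0
Repeated root: r = -1
General solution: y = (C₁ + C₂x)e^(-x)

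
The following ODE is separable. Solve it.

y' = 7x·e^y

Separating variables and integrating:
-e^(-y) = 7x²/2 + C

General solution: y = -ln(C - 7x²/2)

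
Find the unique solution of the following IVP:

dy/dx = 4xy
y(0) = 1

General solution: y = Ce^(2x²)
Applying IC y(0) = 1:
Particular solution: y = e^(2x²)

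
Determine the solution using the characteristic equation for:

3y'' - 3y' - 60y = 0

Characteristic equation: 3r² - 3r - 60 = 0
Divide by 3: r² - r - 20 = 0
Roots: r = 5, -4 (distinct real)
General solution: y = C₁e^(5x) + C₂e^(-4x)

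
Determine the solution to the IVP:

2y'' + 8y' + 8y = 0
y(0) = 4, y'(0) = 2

General solution: y = (C₁ + C₂x)e^(-2x)
Repeated root r = -2
Applying ICs: C₁ = 4, C₂ = 10
Particular solution: y = (4 + 10x)e^(-2x)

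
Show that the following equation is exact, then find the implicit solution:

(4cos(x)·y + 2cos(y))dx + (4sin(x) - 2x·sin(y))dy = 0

Verify exactness: ∂M/∂y = ∂N/∂x ✓
Find F(x,y) such that ∂F/∂x = M, ∂F/∂y = N
Solution: 4sin(x)·y + 2x·cos(y) = C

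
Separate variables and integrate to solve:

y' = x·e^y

Separating variables and integrating:
-e^(-y) = x²/2 + C

General solution: y = -ln(C - x²/2)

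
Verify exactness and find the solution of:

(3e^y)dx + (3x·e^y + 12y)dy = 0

Verify exactness: ∂M/∂y = ∂N/∂x ✓
Find F(x,y) such that ∂F/∂x = M, ∂F/∂y = N
Solution: 3x·e^y + 6y² = C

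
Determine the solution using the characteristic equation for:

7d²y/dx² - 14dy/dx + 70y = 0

Characteristic equation: 7r² - 14r + 70 = 0
Divide by 7: r² - 2r + 10 = 0
Roots: r = 1 ± 3i (complex conjugates)
General solution: y = e^x(C₁cos(3x) + C₂sin(3x))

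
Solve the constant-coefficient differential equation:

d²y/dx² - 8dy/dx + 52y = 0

Characteristic equation: r² - 8r + 52 = 0
Roots: r = 4 ± 6i (complex conjugates)
General solution: y = e^(4x)(C₁cos(6x) + C₂sin(6x))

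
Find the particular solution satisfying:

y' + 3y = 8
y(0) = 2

General solution: y = 8/3 + Ce^(-3x)
Applying y(0) = 2: C = 2 - 8/3 = -2/3
Particular solution: y = 8/3 - (2/3)e^(-3x)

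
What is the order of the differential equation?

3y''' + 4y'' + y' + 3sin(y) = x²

The order is 3 (highest derivative is of order 3).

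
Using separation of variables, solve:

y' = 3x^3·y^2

Separating variables and integrating:
-1/y = 3x^4/4 + C

General solution: y^-1 = (-3/4)x^4 + C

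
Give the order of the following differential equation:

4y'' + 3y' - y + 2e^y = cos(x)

The order is 2 (highest derivative is of order 2).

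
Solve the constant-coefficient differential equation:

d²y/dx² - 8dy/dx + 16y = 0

Characteristic equation: r² - 8r + 16 = 0
Factored: (r - 4)² = 0
Repeated root: r = 4
General solution: y = (C₁ + C₂x)e^(4x)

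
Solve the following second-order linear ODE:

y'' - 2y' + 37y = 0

Characteristic equation: r² - 2r + 37 = 0
Roots: r = 1 ± 6i (complex conjugates)
General solution: y = e^x(C₁cos(6x) + C₂sin(6x))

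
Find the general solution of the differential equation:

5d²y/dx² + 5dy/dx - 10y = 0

Characteristic equation: 5r² + 5r - 10 = 0
Divide by 5: r² + r - 2 = 0
Roots: r = 1, -2 (distinct real)
General solution: y = C₁e^x + C₂e^(-2x)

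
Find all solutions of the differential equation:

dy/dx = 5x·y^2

Separating variables and integrating:
-1/y = 5x^2/2 + C

General solution: y^-1 = (-5/2)x^2 + C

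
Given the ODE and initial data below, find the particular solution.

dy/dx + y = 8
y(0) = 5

General solution: y = 8 + Ce^(-x)
Applying y(0) = 5: C = 5 - 8 = -3
Particular solution: y = 8 - 3e^(-x)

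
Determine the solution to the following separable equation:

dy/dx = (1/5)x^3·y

Separating variables and integrating:
ln|y| = x^4/20 + C

General solution: y = Ce^(x^4/20)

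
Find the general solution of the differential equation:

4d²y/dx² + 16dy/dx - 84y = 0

Characteristic equation: 4r² + 16r - 84 = 0
Divide by 4: r² + 4r - 21 = 0
Roots: r = 3, -7 (distinct real)
General solution: y = C₁e^(3x) + C₂e^(-7x)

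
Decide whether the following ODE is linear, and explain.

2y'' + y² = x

Nonlinear (y² term)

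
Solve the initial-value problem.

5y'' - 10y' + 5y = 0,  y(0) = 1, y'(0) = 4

General solution: y = (C₁ + C₂x)e^x
Repeated root r = 1
Applying ICs: C₁ = 1, C₂ = 3
Particular solution: y = (1 + 3x)e^x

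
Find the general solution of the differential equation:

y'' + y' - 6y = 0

Characteristic equation: r² + r - 6 = 0
Roots: r = 2, -3 (distinct real)
General solution: y = C₁e^(2x) + C₂e^(-3x)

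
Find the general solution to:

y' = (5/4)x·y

Separating variables and integrating:
ln|y| = 5x^2/8 + C

General solution: y = Ce^(5x^2/8)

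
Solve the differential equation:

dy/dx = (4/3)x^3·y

Separating variables and integrating:
ln|y| = x^4/3 + C

General solution: y = Ce^(x^4/3)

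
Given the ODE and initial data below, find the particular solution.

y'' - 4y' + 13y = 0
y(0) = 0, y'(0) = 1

General solution: y = e^(2x)(C₁cos(3x) + C₂sin(3x))
Complex roots r = 2 ± 3i
Applying ICs: C₁ = 0, C₂ = 1/3
Particular solution: y = e^(2x)((1/3)sin(3x))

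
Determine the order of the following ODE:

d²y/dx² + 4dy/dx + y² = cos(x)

The order is 2 (highest derivative is of order 2).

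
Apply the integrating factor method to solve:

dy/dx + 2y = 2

Using integrating factor method:

General solution: y = 1 + Ce^(-2x)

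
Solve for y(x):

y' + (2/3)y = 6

Using integrating factor method:

General solution: y = 9 + Ce^(-2x/3)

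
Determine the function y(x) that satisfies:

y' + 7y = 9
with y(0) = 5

General solution: y = 9/7 + Ce^(-7x)
Applying y(0) = 5: C = 5 - 9/7 = 26/7
Particular solution: y = 9/7 + (26/7)e^(-7x)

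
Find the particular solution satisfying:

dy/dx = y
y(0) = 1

General solution: y = Ce^x
Applying IC y(0) = 1:
Particular solution: y = e^x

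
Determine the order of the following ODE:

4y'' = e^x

The order is 2 (highest derivative is of order 2).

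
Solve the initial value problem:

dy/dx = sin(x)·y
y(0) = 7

General solution: y = Ce^(-cos(x))
Applying IC y(0) = 7:
Particular solution: y = 7e^(1-cos(x))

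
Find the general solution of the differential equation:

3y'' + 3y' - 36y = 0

Characteristic equation: 3r² + 3r - 36 = 0
Divide by 3: r² + r - 12 = 0
Roots: r = 3, -4 (distinct real)
General solution: y = C₁e^(3x) + C₂e^(-4x)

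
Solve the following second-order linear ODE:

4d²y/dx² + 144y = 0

Characteristic equation: 4r² + 144 = 0
Divide by 4: r² + 36 = 0
Roots: r = ±6i (complex conjugates)
General solution: y = C₁cos(6x) + C₂sin(6x)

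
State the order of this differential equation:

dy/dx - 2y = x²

The order is 1 (highest derivative is of order 1).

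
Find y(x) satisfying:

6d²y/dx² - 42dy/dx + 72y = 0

Characteristic equation: 6r² - 42r + 72 = 0
Divide by 6: r² - 7r + 12 = 0
Roots: r = 4, 3 (distinct real)
General solution: y = C₁e^(4x) + C₂e^(3x)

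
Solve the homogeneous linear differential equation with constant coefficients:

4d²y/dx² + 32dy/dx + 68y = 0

Characteristic equation: 4r² + 32r + 68 = 0
Divide by 4: r² + 8r + 17 = 0
Roots: r = -4 ± i (complex conjugates)
General solution: y = e^(-4x)(C₁cos(x) + C₂sin(x))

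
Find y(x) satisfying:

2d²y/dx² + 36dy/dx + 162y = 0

Characteristic equation: 2r² + 36r + 162 = 0
Divide by 2: r² + 18r + 81 = 0
Factored: (r + 9)² = 0
Repeated root: r = -9
General solution: y = (C₁ + C₂x)e^(-9x)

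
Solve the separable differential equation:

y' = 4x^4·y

Separating variables and integrating:
ln|y| = 4x^5/5 + C

General solution: y = Ce^(4x^5/5)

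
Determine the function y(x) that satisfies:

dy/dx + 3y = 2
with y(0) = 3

General solution: y = 2/3 + Ce^(-3x)
Applying y(0) = 3: C = 3 - 2/3 = 7/3
Particular solution: y = 2/3 + (7/3)e^(-3x)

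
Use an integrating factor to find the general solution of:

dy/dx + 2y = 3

Using integrating factor method:

General solution: y = 3/2 + Ce^(-2x)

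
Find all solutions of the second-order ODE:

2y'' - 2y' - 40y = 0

Characteristic equation: 2r² - 2r - 40 = 0
Divide by 2: r² - r - 20 = 0
Roots: r = 5, -4 (distinct real)
General solution: y = C₁e^(5x) + C₂e^(-4x)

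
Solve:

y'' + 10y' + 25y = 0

Characteristic equation: r² + 10r + 25 = 0
Factored: (r + 5)² = 0
Repeated root: r = -5
General solution: y = (C₁ + C₂x)e^(-5x)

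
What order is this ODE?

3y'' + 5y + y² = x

The order is 2 (highest derivative is of order 2).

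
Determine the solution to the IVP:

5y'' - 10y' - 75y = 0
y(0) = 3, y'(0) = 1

General solution: y = C₁e^(5x) + C₂e^(-3x)
Applying ICs: C₁ = 5/4, C₂ = 7/4
Particular solution: y = (5/4)e^(5x) + (7/4)e^(-3x)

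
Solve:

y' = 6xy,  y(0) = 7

General solution: y = Ce^(3x²)
Applying IC y(0) = 7:
Particular solution: y = 7e^(3x²)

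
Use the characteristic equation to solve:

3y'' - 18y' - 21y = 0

Characteristic equation: 3r² - 18r - 21 = 0
Divide by 3: r² - 6r - 7 = 0
Roots: r = 7, -1 (distinct real)
General solution: y = C₁e^(7x) + C₂e^(-x)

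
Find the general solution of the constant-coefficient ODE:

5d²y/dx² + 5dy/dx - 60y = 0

Characteristic equation: 5r² + 5r - 60 = 0
Divide by 5: r² + r - 12 = 0
Roots: r = 3, -4 (distinct real)
General solution: y = C₁e^(3x) + C₂e^(-4x)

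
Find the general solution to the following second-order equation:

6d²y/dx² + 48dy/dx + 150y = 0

Characteristic equation: 6r² + 48r + 150 = 0
Divide by 6: r² + 8r + 25 = 0
Roots: r = -4 ± 3i (complex conjugates)
General solution: y = e^(-4x)(C₁cos(3x) + C₂sin(3x))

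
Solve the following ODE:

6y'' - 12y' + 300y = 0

Characteristic equation: 6r² - 12r + 300 = 0
Divide by 6: r² - 2r + 50 = 0
Roots: r = 1 ± 7i (complex conjugates)
General solution: y = e^x(C₁cos(7x) + C₂sin(7x))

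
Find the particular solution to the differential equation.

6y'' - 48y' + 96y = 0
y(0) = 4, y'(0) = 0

General solution: y = (C₁ + C₂x)e^(4x)
Repeated root r = 4
Applying ICs: C₁ = 4, C₂ = -16
Particular solution: y = (4 - 16x)e^(4x)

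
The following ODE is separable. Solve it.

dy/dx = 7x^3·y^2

Separating variables and integrating:
-1/y = 7x^4/4 + C

General solution: y^-1 = (-7/4)x^4 + C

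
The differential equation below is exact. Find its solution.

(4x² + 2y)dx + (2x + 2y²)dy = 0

Verify exactness: ∂M/∂y = ∂N/∂x ✓
Find F(x,y) such that ∂F/∂x = M, ∂F/∂y = N
Solution: 4x³/3 + 2xy + 2y³/3 = C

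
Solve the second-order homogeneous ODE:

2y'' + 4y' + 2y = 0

Characteristic equation: 2r² + 4r + 2 = 0
Divide by 2: r² + 2r + 1 = 0
Factored: (r + 1)² = 0
Repeated root: r = -1
General solution: y = (C₁ + C₂x)e^(-x)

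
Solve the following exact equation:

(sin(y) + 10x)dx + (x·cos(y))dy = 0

Verify exactness: ∂M/∂y = ∂N/∂x ✓
Find F(x,y) such that ∂F/∂x = M, ∂F/∂y = N
Solution: x·sin(y) + 5x² = C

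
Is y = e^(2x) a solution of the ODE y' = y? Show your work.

Verification:
y = e^(2x)
y' = 2e^(2x)
But y = e^(2x)
y' ≠ y — the derivative does not match

No, it is not a solution.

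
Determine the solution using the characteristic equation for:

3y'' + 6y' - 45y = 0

Characteristic equation: 3r² + 6r - 45 = 0
Divide by 3: r² + 2r - 15 = 0
Roots: r = 3, -5 (distinct real)
General solution: y = C₁e^(3x) + C₂e^(-5x)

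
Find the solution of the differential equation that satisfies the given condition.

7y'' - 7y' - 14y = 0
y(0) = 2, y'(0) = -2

General solution: y = C₁e^(2x) + C₂e^(-x)
Applying ICs: C₁ = 0, C₂ = 2
Particular solution: y = 2e^(-x)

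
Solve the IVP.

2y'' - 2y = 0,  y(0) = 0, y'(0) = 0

General solution: y = C₁e^x + C₂e^(-x)
Applying ICs: C₁ = 0, C₂ = 0
Particular solution: y = 0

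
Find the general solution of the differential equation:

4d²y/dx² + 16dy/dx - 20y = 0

Characteristic equation: 4r² + 16r - 20 = 0
Divide by 4: r² + 4r - 5 = 0
Roots: r = 1, -5 (distinct real)
General solution: y = C₁e^x + C₂e^(-5x)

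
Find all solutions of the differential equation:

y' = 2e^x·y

Separating variables and integrating:
ln|y| = 2e^x + C

General solution: y = Ce^(2e^x)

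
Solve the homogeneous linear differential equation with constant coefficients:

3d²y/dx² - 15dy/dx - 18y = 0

Characteristic equation: 3r² - 15r - 18 = 0
Divide by 3: r² - 5r - 6 = 0
Roots: r = 6, -1 (distinct real)
General solution: y = C₁e^(6x) + C₂e^(-x)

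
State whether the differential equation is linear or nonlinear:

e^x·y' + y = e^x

Linear (y and its derivatives appear to the first power only, no products of y terms)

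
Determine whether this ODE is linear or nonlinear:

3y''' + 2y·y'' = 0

Nonlinear (y·y'' term)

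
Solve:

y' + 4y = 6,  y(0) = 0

General solution: y = 3/2 + Ce^(-4x)
Applying y(0) = 0: C = 0 - 3/2 = -3/2
Particular solution: y = 3/2 - (3/2)e^(-4x)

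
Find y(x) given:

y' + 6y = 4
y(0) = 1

General solution: y = 2/3 + Ce^(-6x)
Applying y(0) = 1: C = 1 - 2/3 = 1/3
Particular solution: y = 2/3 + (1/3)e^(-6x)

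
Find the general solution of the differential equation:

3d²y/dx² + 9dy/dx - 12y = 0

Characteristic equation: 3r² + 9r - 12 = 0
Divide by 3: r² + 3r - 4 = 0
Roots: r = 1, -4 (distinct real)
General solution: y = C₁e^x + C₂e^(-4x)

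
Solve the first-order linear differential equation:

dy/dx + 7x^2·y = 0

Using integrating factor method:

General solution: y = Ce^(-7x^3/3)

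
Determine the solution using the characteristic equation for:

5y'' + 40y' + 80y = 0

Characteristic equation: 5r² + 40r + 80 = 0
Divide by 5: r² + 8r + 16 = 0
Factored: (r + 4)² = 0
Repeated root: r = -4
General solution: y = (C₁ + C₂x)e^(-4x)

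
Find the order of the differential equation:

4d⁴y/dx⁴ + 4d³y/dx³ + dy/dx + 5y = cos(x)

The order is 4 (highest derivative is of order 4).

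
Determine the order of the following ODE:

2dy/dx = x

The order is 1 (highest derivative is of order 1).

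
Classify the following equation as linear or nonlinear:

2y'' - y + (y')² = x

Nonlinear ((y')² term)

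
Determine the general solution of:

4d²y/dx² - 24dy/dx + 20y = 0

Characteristic equation: 4r² - 24r + 20 = 0
Divide by 4: r² - 6r + 5 = 0
Roots: r = 1, 5 (distinct real)
General solution: y = C₁e^x + C₂e^(5x)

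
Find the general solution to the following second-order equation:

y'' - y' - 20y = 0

Characteristic equation: r² - r - 20 = 0
Roots: r = 5, -4 (distinct real)
General solution: y = C₁e^(5x) + C₂e^(-4x)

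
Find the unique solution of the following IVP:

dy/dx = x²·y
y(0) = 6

General solution: y = Ce^(x³/3)
Applying IC y(0) = 6:
Particular solution: y = 6e^(x³/3)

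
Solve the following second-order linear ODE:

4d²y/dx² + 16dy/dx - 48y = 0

Characteristic equation: 4r² + 16r - 48 = 0
Divide by 4: r² + 4r - 12 = 0
Roots: r = 2, -6 (distinct real)
General solution: y = C₁e^(2x) + C₂e^(-6x)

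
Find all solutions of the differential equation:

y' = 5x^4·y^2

Separating variables and integrating:
-1/y = x^5 + C

General solution: y^-1 = -x^5 + C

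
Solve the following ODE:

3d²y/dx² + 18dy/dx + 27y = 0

Characteristic equation: 3r² + 18r + 27 = 0
Divide by 3: r² + 6r + 9 = 0
Factored: (r + 3)² = 0
Repeated root: r = -3
General solution: y = (C₁ + C₂x)e^(-3x)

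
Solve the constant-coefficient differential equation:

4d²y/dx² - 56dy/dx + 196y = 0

Characteristic equation: 4r² - 56r + 196 = 0
Divide by 4: r² - 14r + 49 = 0
Factored: (r - 7)² = 0
Repeated root: r = 7
General solution: y = (C₁ + C₂x)e^(7x)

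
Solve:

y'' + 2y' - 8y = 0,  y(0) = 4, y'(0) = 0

General solution: y = C₁e^(2x) + C₂e^(-4x)
Applying ICs: C₁ = 8/3, C₂ = 4/3
Particular solution: y = (8/3)e^(2x) + (4/3)e^(-4x)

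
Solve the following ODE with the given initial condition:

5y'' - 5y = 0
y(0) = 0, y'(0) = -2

General solution: y = C₁e^x + C₂e^(-x)
Applying ICs: C₁ = -1, C₂ = 1
Particular solution: y = -e^x + e^(-x)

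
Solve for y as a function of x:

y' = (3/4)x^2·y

Separating variables and integrating:
ln|y| = x^3/4 + C

General solution: y = Ce^(x^3/4)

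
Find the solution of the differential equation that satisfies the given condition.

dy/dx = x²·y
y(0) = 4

General solution: y = Ce^(x³/3)
Applying IC y(0) = 4:
Particular solution: y = 4e^(x³/3)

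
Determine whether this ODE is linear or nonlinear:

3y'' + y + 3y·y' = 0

Nonlinear (product y·y')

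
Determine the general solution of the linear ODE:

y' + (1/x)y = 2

Using integrating factor method:

General solution: y = x + C/x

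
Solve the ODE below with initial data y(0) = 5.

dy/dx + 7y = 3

General solution: y = 3/7 + Ce^(-7x)
Applying y(0) = 5: C = 5 - 3/7 = 32/7
Particular solution: y = 3/7 + (32/7)e^(-7x)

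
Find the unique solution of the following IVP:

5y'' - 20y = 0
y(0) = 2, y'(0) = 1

General solution: y = C₁e^(2x) + C₂e^(-2x)
Applying ICs: C₁ = 5/4, C₂ = 3/4
Particular solution: y = (5/4)e^(2x) + (3/4)e^(-2x)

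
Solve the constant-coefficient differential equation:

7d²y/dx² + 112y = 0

Characteristic equation: 7r² + 112 = 0
Divide by 7: r² + 16 = 0
Roots: r = ±4i (complex conjugates)
General solution: y = C₁cos(4x) + C₂sin(4x)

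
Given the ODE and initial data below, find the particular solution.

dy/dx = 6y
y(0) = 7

General solution: y = Ce^(6x)
Applying IC y(0) = 7:
Particular solution: y = 7e^(6x)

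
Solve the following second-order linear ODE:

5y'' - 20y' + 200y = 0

Characteristic equation: 5r² - 20r + 200 = 0
Divide by 5: r² - 4r + 40 = 0
Roots: r = 2 ± 6i (complex conjugates)
General solution: y = e^(2x)(C₁cos(6x) + C₂sin(6x))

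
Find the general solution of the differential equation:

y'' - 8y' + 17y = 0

Characteristic equation: r² - 8r + 17 = 0
Roots: r = 4 ± i (complex conjugates)
General solution: y = e^(4x)(C₁cos(x) + C₂sin(x))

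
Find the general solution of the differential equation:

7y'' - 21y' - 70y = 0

Characteristic equation: 7r² - 21r - 70 = 0
Divide by 7: r² - 3r - 10 = 0
Roots: r = 5, -2 (distinct real)
General solution: y = C₁e^(5x) + C₂e^(-2x)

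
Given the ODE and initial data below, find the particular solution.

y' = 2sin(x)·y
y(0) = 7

General solution: y = Ce^(-2cos(x))
Applying IC y(0) = 7:
Particular solution: y = 7e^(2(1-cos(x)))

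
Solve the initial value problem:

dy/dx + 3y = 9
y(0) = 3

General solution: y = 3 + Ce^(-3x)
Applying y(0) = 3: C = 3 - 3 = 0
Particular solution: y = 3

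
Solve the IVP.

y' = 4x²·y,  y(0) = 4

General solution: y = Ce^(4x³/3)
Applying IC y(0) = 4:
Particular solution: y = 4e^(4x³/3)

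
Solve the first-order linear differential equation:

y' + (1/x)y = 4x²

Using integrating factor method:

General solution: y = x^3 + C/x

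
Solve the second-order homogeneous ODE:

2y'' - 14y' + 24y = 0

Characteristic equation: 2r² - 14r + 24 = 0
Divide by 2: r² - 7r + 12 = 0
Roots: r = 4, 3 (distinct real)
General solution: y = C₁e^(4x) + C₂e^(3x)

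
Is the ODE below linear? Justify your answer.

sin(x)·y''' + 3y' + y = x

Yes. Linear (y and its derivatives appear to the first power only, no products of y terms)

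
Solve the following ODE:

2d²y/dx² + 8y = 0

Characteristic equation: 2r² + 8 = 0
Divide by 2: r² + 4 = 0
Roots: r = ±2i (complex conjugates)
General solution: y = C₁cos(2x) + C₂sin(2x)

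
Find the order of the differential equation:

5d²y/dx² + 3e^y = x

The order is 2 (highest derivative is of order 2).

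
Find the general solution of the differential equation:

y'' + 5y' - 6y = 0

Characteristic equation: r² + 5r - 6 = 0
Roots: r = 1, -6 (distinct real)
General solution: y = C₁e^x + C₂e^(-6x)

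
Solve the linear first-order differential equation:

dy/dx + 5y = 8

Using integrating factor method:

General solution: y = 8/5 + Ce^(-5x)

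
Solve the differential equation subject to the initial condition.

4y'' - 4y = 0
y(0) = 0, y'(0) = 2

General solution: y = C₁e^x + C₂e^(-x)
Applying ICs: C₁ = 1, C₂ = -1
Particular solution: y = e^x - e^(-x)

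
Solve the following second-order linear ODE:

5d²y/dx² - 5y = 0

Characteristic equation: 5r² - 5 = 0
Divide by 5: r² - 1 = 0
Roots: r = 1, -1 (distinct real)
General solution: y = C₁e^x + C₂e^(-x)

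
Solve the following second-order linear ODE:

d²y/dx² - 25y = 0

Characteristic equation: r² - 25 = 0
Roots: r = 5, -5 (distinct real)
General solution: y = C₁e^(5x) + C₂e^(-5x)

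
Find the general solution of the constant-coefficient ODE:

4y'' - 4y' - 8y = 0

Characteristic equation: 4r² - 4r - 8 = 0
Divide by 4: r² - r - 2 = 0
Roots: r = 2, -1 (distinct real)
General solution: y = C₁e^(2x) + C₂e^(-x)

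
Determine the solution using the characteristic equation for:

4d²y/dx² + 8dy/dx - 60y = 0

Characteristic equation: 4r² + 8r - 60 = 0
Divide by 4: r² + 2r - 15 = 0
Roots: r = 3, -5 (distinct real)
General solution: y = C₁e^(3x) + C₂e^(-5x)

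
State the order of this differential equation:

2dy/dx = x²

The order is 1 (highest derivative is of order 1).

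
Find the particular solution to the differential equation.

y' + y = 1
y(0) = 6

General solution: y = 1 + Ce^(-x)
Applying y(0) = 6: C = 6 - 1 = 5
Particular solution: y = 1 + 5e^(-x)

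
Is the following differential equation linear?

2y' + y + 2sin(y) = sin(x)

No. Nonlinear (sin(y) is nonlinear in y)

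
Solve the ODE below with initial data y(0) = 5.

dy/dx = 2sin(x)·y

General solution: y = Ce^(-2cos(x))
Applying IC y(0) = 5:
Particular solution: y = 5e^(2(1-cos(x)))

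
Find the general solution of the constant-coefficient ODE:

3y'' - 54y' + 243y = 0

Characteristic equation: 3r² - 54r + 243 = 0
Divide by 3: r² - 18r + 81 = 0
Factored: (r - 9)² = 0
Repeated root: r = 9
General solution: y = (C₁ + C₂x)e^(9x)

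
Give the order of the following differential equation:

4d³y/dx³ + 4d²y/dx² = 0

The order is 3 (highest derivative is of order 3).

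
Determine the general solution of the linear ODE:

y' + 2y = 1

Using integrating factor method:

General solution: y = 1/2 + Ce^(-2x)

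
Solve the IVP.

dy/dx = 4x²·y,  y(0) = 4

General solution: y = Ce^(4x³/3)
Applying IC y(0) = 4:
Particular solution: y = 4e^(4x³/3)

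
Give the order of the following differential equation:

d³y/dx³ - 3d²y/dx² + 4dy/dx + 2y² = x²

The order is 3 (highest derivative is of order 3).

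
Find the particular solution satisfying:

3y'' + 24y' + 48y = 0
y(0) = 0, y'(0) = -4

General solution: y = (C₁ + C₂x)e^(-4x)
Repeated root r = -4
Applying ICs: C₁ = 0, C₂ = -4
Particular solution: y = -4xe^(-4x)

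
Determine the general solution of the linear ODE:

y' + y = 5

Using integrating factor method:

General solution: y = 5 + Ce^(-x)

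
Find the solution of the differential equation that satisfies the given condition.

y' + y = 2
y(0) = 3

General solution: y = 2 + Ce^(-x)
Applying y(0) = 3: C = 3 - 2 = 1
Particular solution: y = 2 + e^(-x)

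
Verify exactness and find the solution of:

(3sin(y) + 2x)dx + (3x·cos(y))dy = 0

Verify exactness: ∂M/∂y = ∂N/∂x ✓
Find F(x,y) such that ∂F/∂x = M, ∂F/∂y = N
Solution: 3x·sin(y) + x² = C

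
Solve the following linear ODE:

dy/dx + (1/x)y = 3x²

Using integrating factor method:

General solution: y = (3/4)x^3 + C/x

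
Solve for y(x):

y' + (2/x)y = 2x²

Using integrating factor method:

General solution: y = (2/5)x^3 + Cx^(-2)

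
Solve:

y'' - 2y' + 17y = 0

Characteristic equation: r² - 2r + 17 = 0
Roots: r = 1 ± 4i (complex conjugates)
General solution: y = e^x(C₁cos(4x) + C₂sin(4x))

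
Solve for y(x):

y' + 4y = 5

Using integrating factor method:

General solution: y = 5/4 + Ce^(-4x)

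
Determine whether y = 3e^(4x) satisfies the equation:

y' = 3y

Verification:
y = 3e^(4x)
y' = 12e^(4x)
But 3y = 9e^(4x)
y' ≠ 3y — the derivative does not match

No, it is not a solution.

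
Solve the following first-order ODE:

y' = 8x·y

Separating variables and integrating:
ln|y| = 4x^2 + C

General solution: y = Ce^(4x^2)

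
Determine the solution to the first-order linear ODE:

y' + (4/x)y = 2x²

Using integrating factor method:

General solution: y = (2/7)x^3 + Cx^(-4)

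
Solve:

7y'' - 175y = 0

Characteristic equation: 7r² - 175 = 0
Divide by 7: r² - 25 = 0
Roots: r = 5, -5 (distinct real)
General solution: y = C₁e^(5x) + C₂e^(-5x)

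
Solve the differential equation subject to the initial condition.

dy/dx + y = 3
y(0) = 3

General solution: y = 3 + Ce^(-x)
Applying y(0) = 3: C = 3 - 3 = 0
Particular solution: y = 3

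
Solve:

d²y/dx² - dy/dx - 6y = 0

Characteristic equation: r² - r - 6 = 0
Roots: r = 3, -2 (distinct real)
General solution: y = C₁e^(3x) + C₂e^(-2x)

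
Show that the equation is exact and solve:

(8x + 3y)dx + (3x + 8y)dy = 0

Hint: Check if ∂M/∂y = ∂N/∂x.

Verify exactness: ∂M/∂y = ∂N/∂x ✓
Find F(x,y) such that ∂F/∂x = M, ∂F/∂y = N
Solution: 4x² + 3xy + 4y² = C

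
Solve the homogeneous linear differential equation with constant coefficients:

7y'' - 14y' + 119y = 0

Characteristic equation: 7r² - 14r + 119 = 0
Divide by 7: r² - 2r + 17 = 0
Roots: r = 1 ± 4i (complex conjugates)
General solution: y = e^x(C₁cos(4x) + C₂sin(4x))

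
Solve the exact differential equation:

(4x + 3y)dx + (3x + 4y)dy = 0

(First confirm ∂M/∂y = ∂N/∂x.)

Verify exactness: ∂M/∂y = ∂N/∂x ✓
Find F(x,y) such that ∂F/∂x = M, ∂F/∂y = N
Solution: 2x² + 3xy + 2y² = C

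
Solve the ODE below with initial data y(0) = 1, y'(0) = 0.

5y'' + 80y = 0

General solution: y = C₁cos(4x) + C₂sin(4x)
Complex roots r = ±4i
Applying ICs: C₁ = 1, C₂ = 0
Particular solution: y = cos(4x)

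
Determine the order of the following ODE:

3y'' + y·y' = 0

The order is 2 (highest derivative is of order 2).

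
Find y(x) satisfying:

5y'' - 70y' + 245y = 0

Characteristic equation: 5r² - 70r + 245 = 0
Divide by 5: r² - 14r + 49 = 0
Factored: (r - 7)² = 0
Repeated root: r = 7
General solution: y = (C₁ + C₂x)e^(7x)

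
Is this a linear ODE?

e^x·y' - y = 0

Yes. Linear (y and its derivatives appear to the first power only, no products of y terms)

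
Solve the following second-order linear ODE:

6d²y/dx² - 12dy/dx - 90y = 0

Characteristic equation: 6r² - 12r - 90 = 0
Divide by 6: r² - 2r - 15 = 0
Roots: r = 5, -3 (distinct real)
General solution: y = C₁e^(5x) + C₂e^(-3x)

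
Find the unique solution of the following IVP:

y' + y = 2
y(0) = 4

General solution: y = 2 + Ce^(-x)
Applying y(0) = 4: C = 4 - 2 = 2
Particular solution: y = 2 + 2e^(-x)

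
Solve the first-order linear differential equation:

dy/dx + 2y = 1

Using integrating factor method:

General solution: y = 1/2 + Ce^(-2x)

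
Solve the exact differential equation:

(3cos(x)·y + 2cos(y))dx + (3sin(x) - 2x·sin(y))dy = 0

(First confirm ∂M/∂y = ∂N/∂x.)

Verify exactness: ∂M/∂y = ∂N/∂x ✓
Find F(x,y) such that ∂F/∂x = M, ∂F/∂y = N
Solution: 3sin(x)·y + 2x·cos(y) = C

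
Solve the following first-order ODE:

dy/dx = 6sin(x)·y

Separating variables and integrating:
ln|y| = -6cos(x) + C

General solution: y = Ce^(-6cos(x))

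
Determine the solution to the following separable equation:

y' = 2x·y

Separating variables and integrating:
ln|y| = x^2 + C

General solution: y = Ce^(x^2)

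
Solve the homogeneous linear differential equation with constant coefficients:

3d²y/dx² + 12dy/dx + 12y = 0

Characteristic equation: 3r² + 12r + 12 = 0
Divide by 3: r² + 4r + 4 = 0
Factored: (r + 2)² = 0
Repeated root: r = -2
General solution: y = (C₁ + C₂x)e^(-2x)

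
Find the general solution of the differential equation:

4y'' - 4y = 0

Characteristic equation: 4r² - 4 = 0
Divide by 4: r² - 1 = 0
Roots: r = 1, -1 (distinct real)
General solution: y = C₁e^x + C₂e^(-x)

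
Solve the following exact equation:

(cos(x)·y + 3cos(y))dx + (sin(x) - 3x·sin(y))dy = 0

Verify exactness: ∂M/∂y = ∂N/∂x ✓
Find F(x,y) such that ∂F/∂x = M, ∂F/∂y = N
Solution: sin(x)·y + 3x·cos(y) = C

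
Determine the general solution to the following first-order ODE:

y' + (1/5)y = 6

Using integrating factor method:

General solution: y = 30 + Ce^(-x/5)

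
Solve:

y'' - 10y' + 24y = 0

Characteristic equation: r² - 10r + 24 = 0
Roots: r = 4, 6 (distinct real)
General solution: y = C₁e^(4x) + C₂e^(6x)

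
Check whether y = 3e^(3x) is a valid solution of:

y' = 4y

Verification:
y = 3e^(3x)
y' = 9e^(3x)
But 4y = 12e^(3x)
y' ≠ 4y — the derivative does not match

No, it is not a solution.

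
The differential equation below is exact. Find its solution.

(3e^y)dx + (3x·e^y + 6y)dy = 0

Verify exactness: ∂M/∂y = ∂N/∂x ✓
Find F(x,y) such that ∂F/∂x = M, ∂F/∂y = N
Solution: 3x·e^y + 3y² = C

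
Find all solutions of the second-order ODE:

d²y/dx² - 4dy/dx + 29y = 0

Characteristic equation: r² - 4r + 29 = 0
Roots: r = 2 ± 5i (complex conjugates)
General solution: y = e^(2x)(C₁cos(5x) + C₂sin(5x))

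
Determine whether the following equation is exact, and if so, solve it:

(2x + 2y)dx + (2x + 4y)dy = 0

Verify exactness: ∂M/∂y = ∂N/∂x ✓
Find F(x,y) such that ∂F/∂x = M, ∂F/∂y = N
Solution: x² + 2xy + 2y² = C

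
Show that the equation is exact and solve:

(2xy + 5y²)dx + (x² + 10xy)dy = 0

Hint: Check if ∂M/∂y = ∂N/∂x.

Verify exactness: ∂M/∂y = ∂N/∂x ✓
Find F(x,y) such that ∂F/∂x = M, ∂F/∂y = N
Solution: x²y + 5xy² = C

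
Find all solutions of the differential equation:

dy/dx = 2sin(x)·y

Separating variables and integrating:
ln|y| = -2cos(x) + C

General solution: y = Ce^(-2cos(x))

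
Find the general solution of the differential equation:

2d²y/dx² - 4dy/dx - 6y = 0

Characteristic equation: 2r² - 4r - 6 = 0
Divide by 2: r² - 2r - 3 = 0
Roots: r = 3, -1 (distinct real)
General solution: y = C₁e^(3x) + C₂e^(-x)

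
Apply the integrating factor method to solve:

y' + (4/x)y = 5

Using integrating factor method:

General solution: y = x + Cx^(-4)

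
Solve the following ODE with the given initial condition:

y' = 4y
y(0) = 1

General solution: y = Ce^(4x)
Applying IC y(0) = 1:
Particular solution: y = e^(4x)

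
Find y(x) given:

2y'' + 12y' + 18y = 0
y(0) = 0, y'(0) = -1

General solution: y = (C₁ + C₂x)e^(-3x)
Repeated root r = -3
Applying ICs: C₁ = 0, C₂ = -1
Particular solution: y = -xe^(-3x)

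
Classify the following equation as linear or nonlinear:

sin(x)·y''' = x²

Linear (y and its derivatives appear to the first power only, no products of y terms)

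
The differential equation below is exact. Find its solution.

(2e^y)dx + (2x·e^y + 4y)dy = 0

Verify exactness: ∂M/∂y = ∂N/∂x ✓
Find F(x,y) such that ∂F/∂x = M, ∂F/∂y = N
Solution: 2x·e^y + 2y² = C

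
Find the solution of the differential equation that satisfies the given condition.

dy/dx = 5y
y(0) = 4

General solution: y = Ce^(5x)
Applying IC y(0) = 4:
Particular solution: y = 4e^(5x)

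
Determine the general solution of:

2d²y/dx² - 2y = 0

Characteristic equation: 2r² - 2 = 0
Divide by 2: r² - 1 = 0
Roots: r = 1, -1 (distinct real)
General solution: y = C₁e^x + C₂e^(-x)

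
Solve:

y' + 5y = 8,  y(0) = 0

General solution: y = 8/5 + Ce^(-5x)
Applying y(0) = 0: C = 0 - 8/5 = -8/5
Particular solution: y = 8/5 - (8/5)e^(-5x)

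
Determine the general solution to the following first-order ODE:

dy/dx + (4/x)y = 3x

Using integrating factor method:

General solution: y = (1/2)x^2 + Cx^(-4)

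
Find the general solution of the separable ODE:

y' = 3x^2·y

Separating variables and integrating:
ln|y| = x^3 + C

General solution: y = Ce^(x^3)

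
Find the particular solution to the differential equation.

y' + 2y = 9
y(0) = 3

General solution: y = 9/2 + Ce^(-2x)
Applying y(0) = 3: C = 3 - 9/2 = -3/2
Particular solution: y = 9/2 - (3/2)e^(-2x)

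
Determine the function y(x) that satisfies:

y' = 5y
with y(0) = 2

General solution: y = Ce^(5x)
Applying IC y(0) = 2:
Particular solution: y = 2e^(5x)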